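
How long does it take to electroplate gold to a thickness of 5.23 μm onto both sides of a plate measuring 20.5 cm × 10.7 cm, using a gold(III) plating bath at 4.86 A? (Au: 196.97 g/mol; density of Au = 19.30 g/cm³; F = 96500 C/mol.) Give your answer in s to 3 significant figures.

1340 s

Plated area = 2 × 20.5 × 10.7 = 438.7 cm²
Volume = 438.7 × 5.23×10⁻⁴ cm = 0.2294 cm³
m(Au) = 0.2294 × 19.30 = 4.427 g
n(Au) = 4.427 / 196.97 = 0.02248 mol; n(e⁻) = 3 × 0.02248 = 0.06744 mol
Q = 0.06744 × 96500 = 6508 C
t = 6508 / 4.86 = 1339 s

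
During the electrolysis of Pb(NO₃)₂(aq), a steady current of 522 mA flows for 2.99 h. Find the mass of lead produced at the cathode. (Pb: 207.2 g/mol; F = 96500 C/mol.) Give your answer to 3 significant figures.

Q = 0.522 A × 10764 s = 5619 C
Moles of electrons = 5619 / 96500 = 0.05823 mol
Pb²⁺ + 2e⁻ → Pb, so n(Pb) = 0.05823 / 2 = 0.02912 mol
m = 0.02912 × 207.2 = 6.03 g

6.03 g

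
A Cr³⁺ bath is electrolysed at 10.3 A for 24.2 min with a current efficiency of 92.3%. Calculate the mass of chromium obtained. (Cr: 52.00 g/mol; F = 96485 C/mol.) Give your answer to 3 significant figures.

2.48 g

Q = 10.3 × 1452 = 14960 C
n(e⁻) = 14960 / 96485 = 0.1551 mol
Cr³⁺ + 3e⁻ → Cr, so theoretical m(Cr) = 0.05170 × 52.00 = 2.688 g
Actual mass = 92.3% × 2.688 = 2.48 g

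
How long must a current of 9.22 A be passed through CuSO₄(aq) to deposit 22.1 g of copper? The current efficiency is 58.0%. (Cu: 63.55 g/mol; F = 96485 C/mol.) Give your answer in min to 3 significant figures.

209 min

n(Cu) = 22.1 / 63.55 = 0.3478 mol
Cu²⁺ + 2e⁻ → Cu, so n(e⁻) = 2 × 0.3478 = 0.6956 mol
Q = 0.6956 × 96485 / 0.580 = 1.157×10^5 C
t = Q / I = 1.157×10^5 / 9.22 = 12550 s = 209 min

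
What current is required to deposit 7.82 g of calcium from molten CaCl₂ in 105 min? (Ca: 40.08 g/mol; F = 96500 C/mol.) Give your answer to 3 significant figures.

n(Ca) = 7.82 / 40.08 = 0.1951 mol
Ca²⁺ + 2e⁻ → Ca, so n(e⁻) = 2 × 0.1951 = 0.3902 mol
Q = 0.3902 × 96500 = 37650 C
I = Q / t = 37650 / 6300 s = 5.98 A

5.98 A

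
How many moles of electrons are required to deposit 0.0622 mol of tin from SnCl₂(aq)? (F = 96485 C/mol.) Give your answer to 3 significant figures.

Sn²⁺ + 2e⁻ → Sn, so n(e⁻) = 2 × 0.0622 = 0.1244 mol

0.124 mol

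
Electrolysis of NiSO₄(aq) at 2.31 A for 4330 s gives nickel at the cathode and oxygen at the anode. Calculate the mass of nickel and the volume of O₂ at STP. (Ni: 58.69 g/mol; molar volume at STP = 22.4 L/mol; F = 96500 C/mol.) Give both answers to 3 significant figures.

Q = 2.31 × 4330 = 10000 C; n(e⁻) = 10000 / 96500 = 0.1036 mol
Cathode: Ni²⁺ + 2e⁻ → Ni → n(Ni) = 0.1036/2 = 0.05180 mol → 3.04 g
Anode: 2H₂O → O₂ + 4H⁺ + 4e⁻ → n(O₂) = 0.1036/4 = 0.02590 mol → 0.580 L

3.04 g Ni; 0.580 L O₂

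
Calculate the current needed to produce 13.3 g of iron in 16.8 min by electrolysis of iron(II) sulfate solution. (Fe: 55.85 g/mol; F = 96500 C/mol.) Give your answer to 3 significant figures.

n(Fe) = 13.3 / 55.85 = 0.2381 mol
Fe²⁺ + 2e⁻ → Fe, so n(e⁻) = 2 × 0.2381 = 0.4762 mol
Q = 0.4762 × 96500 = 45950 C
I = Q / t = 45950 / 1008 s = 45.6 A

45.6 A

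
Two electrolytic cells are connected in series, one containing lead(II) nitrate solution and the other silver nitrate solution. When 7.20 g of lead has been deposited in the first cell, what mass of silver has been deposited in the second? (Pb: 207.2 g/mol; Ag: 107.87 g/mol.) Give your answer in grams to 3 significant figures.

7.50 g

n(Pb) = 7.20 / 207.2 = 0.03475 mol
Pb²⁺ + 2e⁻ → Pb, so n(e⁻) = 2 × 0.03475 = 0.06950 mol
In series, the same 0.06950 mol of electrons flows through the second cell.
Ag⁺ + e⁻ → Ag, so n(Ag) = 0.06950 mol
m(Ag) = 0.06950 × 107.87 = 7.50 g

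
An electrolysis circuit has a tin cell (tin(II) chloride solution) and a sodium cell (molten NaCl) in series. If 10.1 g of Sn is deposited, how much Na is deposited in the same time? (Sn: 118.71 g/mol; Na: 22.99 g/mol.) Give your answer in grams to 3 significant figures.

n(Sn) = 10.1 / 118.71 = 0.08508 mol
Sn²⁺ + 2e⁻ → Sn, so n(e⁻) = 2 × 0.08508 = 0.1702 mol
Since the cells are in series, n(e⁻) in the Na cell is also 0.1702 mol.
Na⁺ + e⁻ → Na, so n(Na) = 0.1702 mol
m(Na) = 0.1702 × 22.99 = 3.91 g

3.91 g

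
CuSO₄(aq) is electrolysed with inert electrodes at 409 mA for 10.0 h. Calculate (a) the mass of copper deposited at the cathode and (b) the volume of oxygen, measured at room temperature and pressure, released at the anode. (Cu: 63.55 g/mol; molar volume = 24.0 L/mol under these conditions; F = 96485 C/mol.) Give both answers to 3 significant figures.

Q = 0.409 × 36000 = 14720 C; n(e⁻) = 14720 / 96485 = 0.1526 mol
Cathode: Cu²⁺ + 2e⁻ → Cu → n(Cu) = 0.1526/2 = 0.07630 mol → 4.85 g
Anode: 2H₂O → O₂ + 4H⁺ + 4e⁻ → n(O₂) = 0.1526/4 = 0.03815 mol → 0.916 L

4.85 g Cu; 0.916 L O₂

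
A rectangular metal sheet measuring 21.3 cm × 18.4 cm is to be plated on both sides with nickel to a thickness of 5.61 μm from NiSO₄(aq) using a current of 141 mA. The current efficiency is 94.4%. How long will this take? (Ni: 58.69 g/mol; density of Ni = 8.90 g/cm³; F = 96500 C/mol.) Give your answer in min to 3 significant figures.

1610 min

Plated area = 2 × 21.3 × 18.4 = 783.8 cm²
Volume = 783.8 × 5.61×10⁻⁴ cm = 0.4397 cm³
m(Ni) = 0.4397 × 8.90 = 3.913 g
n(Ni) = 3.913 / 58.69 = 0.06667 mol; n(e⁻) = 2 × 0.06667 = 0.1333 mol
Q = 0.1333 × 96500 / 0.944 = 13630 C
t = 13630 / 0.141 = 96670 s = 1610 min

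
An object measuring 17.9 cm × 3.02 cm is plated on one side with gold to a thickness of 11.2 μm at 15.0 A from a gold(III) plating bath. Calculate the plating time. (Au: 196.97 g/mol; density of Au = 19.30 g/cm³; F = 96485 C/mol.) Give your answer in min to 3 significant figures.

1.91 min

Plated area = 17.9 × 3.02 = 54.06 cm²
Volume = 54.06 × 11.2×10⁻⁴ cm = 0.06055 cm³
m(Au) = 0.06055 × 19.30 = 1.169 g
n(Au) = 1.169 / 196.97 = 0.005935 mol; n(e⁻) = 3 × 0.005935 = 0.01781 mol
Q = 0.01781 × 96485 = 1718 C
t = 1718 / 15.0 = 114.5 s = 1.91 min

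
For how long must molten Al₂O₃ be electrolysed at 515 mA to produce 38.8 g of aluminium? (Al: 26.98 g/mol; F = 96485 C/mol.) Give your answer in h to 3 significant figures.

225 h

n(Al) = 38.8 / 26.98 = 1.438 mol
Al³⁺ + 3e⁻ → Al, so n(e⁻) = 3 × 1.438 = 4.314 mol
Q = 4.314 × 96485 = 4.162×10^5 C
t = Q / I = 4.162×10^5 / 0.515 = 8.082×10^5 s = 225 h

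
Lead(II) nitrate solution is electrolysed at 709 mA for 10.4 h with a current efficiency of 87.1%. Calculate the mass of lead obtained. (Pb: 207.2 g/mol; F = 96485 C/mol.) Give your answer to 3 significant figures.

24.8 g

Q = 0.709 × 37440 = 26540 C
n(e⁻) = 26540 / 96485 = 0.2751 mol
Pb²⁺ + 2e⁻ → Pb, so theoretical m(Pb) = 0.1376 × 207.2 = 28.51 g
Actual mass = 87.1% × 28.51 = 24.8 g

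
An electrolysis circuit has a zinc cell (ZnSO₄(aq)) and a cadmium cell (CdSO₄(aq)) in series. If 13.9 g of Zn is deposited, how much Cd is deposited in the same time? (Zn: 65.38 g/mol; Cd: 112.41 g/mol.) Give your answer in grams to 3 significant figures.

23.9 g

n(Zn) = 13.9 / 65.38 = 0.2126 mol
Zn²⁺ + 2e⁻ → Zn, so n(e⁻) = 2 × 0.2126 = 0.4252 mol
Since the cells are in series, n(e⁻) in the Cd cell is also 0.4252 mol.
Cd²⁺ + 2e⁻ → Cd, so n(Cd) = 0.4252 / 2 = 0.2126 mol
m(Cd) = 0.2126 × 112.41 = 23.9 g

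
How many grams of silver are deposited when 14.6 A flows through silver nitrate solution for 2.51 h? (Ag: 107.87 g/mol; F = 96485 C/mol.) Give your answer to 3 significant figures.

Q = It = 14.6 × 9036 = 1.319×10^5 C
n(e⁻) = Q/F = 1.319×10^5/96485 = 1.367 mol
Ag⁺ + e⁻ → Ag, so n(Ag) = 1.367 mol
m = 1.367 × 107.87 = 147 g

147 g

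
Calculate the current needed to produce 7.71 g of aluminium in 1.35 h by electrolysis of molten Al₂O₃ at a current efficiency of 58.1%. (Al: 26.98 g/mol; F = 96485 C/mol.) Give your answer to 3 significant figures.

29.3 A

n(Al) = 7.71 / 26.98 = 0.2858 mol
Al³⁺ + 3e⁻ → Al, so n(e⁻) = 3 × 0.2858 = 0.8574 mol
Q = 0.8574 × 96485 / 0.581 = 1.424×10^5 C
I = Q / t = 1.424×10^5 / 4860 s = 29.3 A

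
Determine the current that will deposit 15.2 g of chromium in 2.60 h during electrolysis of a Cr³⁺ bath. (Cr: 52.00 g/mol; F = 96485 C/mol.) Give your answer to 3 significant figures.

n(Cr) = 15.2 / 52.00 = 0.2923 mol
Cr³⁺ + 3e⁻ → Cr, so n(e⁻) = 3 × 0.2923 = 0.8769 mol
Q = 0.8769 × 96485 = 84610 C
I = Q / t = 84610 / 9360 s = 9.04 A

9.04 A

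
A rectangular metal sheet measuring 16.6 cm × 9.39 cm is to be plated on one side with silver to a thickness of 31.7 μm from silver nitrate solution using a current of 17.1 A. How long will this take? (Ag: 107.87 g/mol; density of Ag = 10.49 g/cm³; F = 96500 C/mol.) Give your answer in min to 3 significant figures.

4.52 min

Plated area = 16.6 × 9.39 = 155.9 cm²
Volume = 155.9 × 31.7×10⁻⁴ cm = 0.4942 cm³
m(Ag) = 0.4942 × 10.49 = 5.184 g
n(Ag) = 5.184 / 107.87 = 0.04806 mol; n(e⁻) = 0.04806 mol
Q = 0.04806 × 96500 = 4638 C
t = 4638 / 17.1 = 271.2 s = 4.52 min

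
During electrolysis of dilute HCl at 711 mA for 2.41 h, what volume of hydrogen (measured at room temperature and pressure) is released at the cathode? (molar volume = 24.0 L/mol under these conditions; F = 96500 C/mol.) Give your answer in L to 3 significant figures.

0.767 L

Q = It = 0.711 × 8676 = 6169 C
n(e⁻) = 6169 / 96500 = 0.06393 mol
2H⁺ + 2e⁻ → H₂, so n(H₂) = 0.06393 / 2 = 0.03197 mol
V = 0.03197 × 24.0 = 0.7673 L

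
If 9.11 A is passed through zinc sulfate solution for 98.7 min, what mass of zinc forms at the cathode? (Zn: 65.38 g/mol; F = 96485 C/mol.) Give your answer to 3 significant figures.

18.3 g

Q = It = 9.11 × 5922 = 53950 C
n(e⁻) = Q/F = 53950/96485 = 0.5592 mol
Zn²⁺ + 2e⁻ → Zn, so n(Zn) = 0.5592 / 2 = 0.2796 mol
m = 0.2796 × 65.38 = 18.3 g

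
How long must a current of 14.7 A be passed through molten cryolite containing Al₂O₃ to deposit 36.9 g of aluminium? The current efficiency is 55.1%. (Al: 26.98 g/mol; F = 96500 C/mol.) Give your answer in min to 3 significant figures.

n(Al) = 36.9 / 26.98 = 1.368 mol
Al³⁺ + 3e⁻ → Al, so n(e⁻) = 3 × 1.368 = 4.104 mol
Q = 4.104 × 96500 / 0.551 = 7.188×10^5 C
t = Q / I = 7.188×10^5 / 14.7 = 48900 s = 815 min

815 min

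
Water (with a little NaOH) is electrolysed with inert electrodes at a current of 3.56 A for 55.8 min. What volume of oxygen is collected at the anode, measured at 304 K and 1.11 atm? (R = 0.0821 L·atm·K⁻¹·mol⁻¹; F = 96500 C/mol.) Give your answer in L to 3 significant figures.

0.694 L

Q = It = 3.56 × 3348 = 11920 C
n(e⁻) = 11920 / 96500 = 0.1235 mol
2H₂O → O₂ + 4H⁺ + 4e⁻, so n(O₂) = 0.1235 / 4 = 0.03088 mol
V = nRT/P = 0.03088 × 0.0821 × 304 / 1.11 = 0.6943 L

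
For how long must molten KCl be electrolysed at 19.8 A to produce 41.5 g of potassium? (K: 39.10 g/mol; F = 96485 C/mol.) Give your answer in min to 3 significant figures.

86.2 min

n(K) = 41.5 / 39.10 = 1.061 mol
K⁺ + e⁻ → K, so n(e⁻) = 1.061 mol
Q = 1.061 × 96485 = 1.024×10^5 C
t = Q / I = 1.024×10^5 / 19.8 = 5172 s = 86.2 min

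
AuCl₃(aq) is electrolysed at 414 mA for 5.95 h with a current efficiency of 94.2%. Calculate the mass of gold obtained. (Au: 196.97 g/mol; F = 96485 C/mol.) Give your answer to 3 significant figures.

5.68 g

Q = 0.414 × 21420 = 8868 C
n(e⁻) = 8868 / 96485 = 0.09191 mol
Au³⁺ + 3e⁻ → Au, so theoretical m(Au) = 0.03064 × 196.97 = 6.035 g
Actual mass = 94.2% × 6.035 = 5.68 g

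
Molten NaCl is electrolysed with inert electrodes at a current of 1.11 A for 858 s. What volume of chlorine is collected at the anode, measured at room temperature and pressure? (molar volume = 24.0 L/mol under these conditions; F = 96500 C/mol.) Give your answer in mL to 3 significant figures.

118 mL

Charge passed = 1.11 × 858 = 952.4 C
n(e⁻) = 952.4 / 96500 = 0.009869 mol
2Cl⁻ → Cl₂ + 2e⁻, so n(Cl₂) = 0.009869 / 2 = 0.004935 mol
V = 0.004935 × 24.0 = 0.1184 L
= 118 mL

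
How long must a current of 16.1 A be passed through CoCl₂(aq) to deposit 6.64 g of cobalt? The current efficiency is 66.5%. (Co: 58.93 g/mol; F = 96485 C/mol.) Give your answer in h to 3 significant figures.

0.564 h

n(Co) = 6.64 / 58.93 = 0.1127 mol
Co²⁺ + 2e⁻ → Co, so n(e⁻) = 2 × 0.1127 = 0.2254 mol
Q = 0.2254 × 96485 / 0.665 = 32700 C
t = Q / I = 32700 / 16.1 = 2031 s = 0.564 h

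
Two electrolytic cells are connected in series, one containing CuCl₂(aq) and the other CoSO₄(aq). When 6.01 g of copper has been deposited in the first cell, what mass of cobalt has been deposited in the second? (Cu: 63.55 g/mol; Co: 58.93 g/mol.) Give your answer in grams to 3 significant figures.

5.57 g

n(Cu) = 6.01 / 63.55 = 0.09457 mol
Cu²⁺ + 2e⁻ → Cu, so n(e⁻) = 2 × 0.09457 = 0.1891 mol
Since the cells are in series, n(e⁻) in the Co cell is also 0.1891 mol.
Co²⁺ + 2e⁻ → Co, so n(Co) = 0.1891 / 2 = 0.09455 mol
m(Co) = 0.09455 × 58.93 = 5.57 g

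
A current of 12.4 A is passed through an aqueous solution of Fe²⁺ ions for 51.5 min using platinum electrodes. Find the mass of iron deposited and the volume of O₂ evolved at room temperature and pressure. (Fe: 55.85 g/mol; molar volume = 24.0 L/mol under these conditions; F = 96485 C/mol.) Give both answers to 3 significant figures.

11.1 g Fe; 2.38 L O₂

Q = 12.4 × 3090 = 38320 C; n(e⁻) = 38320 / 96485 = 0.3972 mol
Cathode: Fe²⁺ + 2e⁻ → Fe → n(Fe) = 0.3972/2 = 0.1986 mol → 11.1 g
Anode: 2H₂O → O₂ + 4H⁺ + 4e⁻ → n(O₂) = 0.3972/4 = 0.09930 mol → 2.38 L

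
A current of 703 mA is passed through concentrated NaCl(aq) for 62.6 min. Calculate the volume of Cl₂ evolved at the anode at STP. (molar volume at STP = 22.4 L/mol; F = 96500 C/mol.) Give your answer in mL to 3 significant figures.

Q = It = 0.703 × 3756 = 2640 C
Moles of electrons = 2640 / 96500 = 0.02736 mol
2Cl⁻ → Cl₂ + 2e⁻, so n(Cl₂) = 0.02736 / 2 = 0.01368 mol
V = 0.01368 × 22.4 = 0.3064 L
= 306 mL

306 mL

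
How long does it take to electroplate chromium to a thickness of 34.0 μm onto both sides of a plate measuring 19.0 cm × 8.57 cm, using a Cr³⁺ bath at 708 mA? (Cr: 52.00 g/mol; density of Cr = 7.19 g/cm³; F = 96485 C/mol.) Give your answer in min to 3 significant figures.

1040 min

Plated area = 2 × 19.0 × 8.57 = 325.7 cm²
Volume = 325.7 × 34.0×10⁻⁴ cm = 1.107 cm³
m(Cr) = 1.107 × 7.19 = 7.959 g
n(Cr) = 7.959 / 52.00 = 0.1531 mol; n(e⁻) = 3 × 0.1531 = 0.4593 mol
Q = 0.4593 × 96485 = 44320 C
t = 44320 / 0.708 = 62600 s = 1040 min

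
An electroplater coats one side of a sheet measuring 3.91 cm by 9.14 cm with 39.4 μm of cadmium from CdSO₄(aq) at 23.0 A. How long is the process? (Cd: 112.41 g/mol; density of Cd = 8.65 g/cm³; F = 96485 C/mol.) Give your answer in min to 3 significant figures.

1.52 min

Plated area = 3.91 × 9.14 = 35.74 cm²
Volume = 35.74 × 39.4×10⁻⁴ cm = 0.1408 cm³
m(Cd) = 0.1408 × 8.65 = 1.218 g
n(Cd) = 1.218 / 112.41 = 0.01084 mol; n(e⁻) = 2 × 0.01084 = 0.02168 mol
Q = 0.02168 × 96485 = 2092 C
t = 2092 / 23.0 = 90.96 s = 1.52 min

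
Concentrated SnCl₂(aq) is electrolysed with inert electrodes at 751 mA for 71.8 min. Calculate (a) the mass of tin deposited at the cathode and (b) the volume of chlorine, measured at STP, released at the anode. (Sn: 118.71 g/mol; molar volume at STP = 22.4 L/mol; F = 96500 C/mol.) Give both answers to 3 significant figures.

1.99 g Sn; 0.375 L Cl₂

Q = 0.751 × 4308 = 3235 C; n(e⁻) = 3235 / 96500 = 0.03352 mol
Cathode: Sn²⁺ + 2e⁻ → Sn → n(Sn) = 0.03352/2 = 0.01676 mol → 1.99 g
Anode: 2Cl⁻ → Cl₂ + 2e⁻ → n(Cl₂) = 0.03352/2 = 0.01676 mol → 0.375 L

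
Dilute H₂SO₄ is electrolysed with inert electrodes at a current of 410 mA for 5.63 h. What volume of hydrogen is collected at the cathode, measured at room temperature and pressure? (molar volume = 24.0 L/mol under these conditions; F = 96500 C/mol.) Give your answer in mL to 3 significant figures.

1030 mL

Charge passed = 0.410 × 20268 = 8310 C
n(e⁻) = 8310 / 96500 = 0.08611 mol
2H⁺ + 2e⁻ → H₂, so n(H₂) = 0.08611 / 2 = 0.04306 mol
V = 0.04306 × 24.0 = 1.033 L
= 1030 mL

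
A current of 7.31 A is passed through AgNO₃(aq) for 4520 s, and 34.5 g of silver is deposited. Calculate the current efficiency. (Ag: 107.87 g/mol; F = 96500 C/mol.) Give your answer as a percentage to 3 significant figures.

Q = 7.31 × 4520 = 33040 C
n(e⁻) = 33040 / 96500 = 0.3424 mol
Ag⁺ + e⁻ → Ag, so theoretical n(Ag) = 0.3424 mol → 36.93 g
Efficiency = 34.5 / 36.93 = 0.9342 = 93.4%

93.4%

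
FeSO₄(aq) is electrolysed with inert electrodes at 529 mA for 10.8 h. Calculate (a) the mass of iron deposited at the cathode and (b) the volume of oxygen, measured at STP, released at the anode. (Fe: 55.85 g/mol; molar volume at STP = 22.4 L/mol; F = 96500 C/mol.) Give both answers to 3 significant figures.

5.95 g Fe; 1.19 L O₂

Q = 0.529 × 38880 = 20570 C; n(e⁻) = 20570 / 96500 = 0.2132 mol
Cathode: Fe²⁺ + 2e⁻ → Fe → n(Fe) = 0.2132/2 = 0.1066 mol → 5.95 g
Anode: 2H₂O → O₂ + 4H⁺ + 4e⁻ → n(O₂) = 0.2132/4 = 0.05330 mol → 1.19 L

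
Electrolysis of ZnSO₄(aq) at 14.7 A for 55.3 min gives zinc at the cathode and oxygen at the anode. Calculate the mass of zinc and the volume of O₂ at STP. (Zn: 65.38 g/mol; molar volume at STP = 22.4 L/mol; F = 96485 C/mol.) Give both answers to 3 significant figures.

16.5 g Zn; 2.83 L O₂

Q = 14.7 × 3318 = 48770 C; n(e⁻) = 48770 / 96485 = 0.5055 mol
Cathode: Zn²⁺ + 2e⁻ → Zn → n(Zn) = 0.5055/2 = 0.2528 mol → 16.5 g
Anode: 2H₂O → O₂ + 4H⁺ + 4e⁻ → n(O₂) = 0.5055/4 = 0.1264 mol → 2.83 L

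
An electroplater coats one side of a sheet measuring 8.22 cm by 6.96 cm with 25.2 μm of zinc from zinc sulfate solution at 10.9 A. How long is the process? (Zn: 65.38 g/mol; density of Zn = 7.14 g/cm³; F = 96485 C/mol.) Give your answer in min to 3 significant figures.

4.65 min

Plated area = 8.22 × 6.96 = 57.21 cm²
Volume = 57.21 × 25.2×10⁻⁴ cm = 0.1442 cm³
m(Zn) = 0.1442 × 7.14 = 1.030 g
n(Zn) = 1.030 / 65.38 = 0.01575 mol; n(e⁻) = 2 × 0.01575 = 0.03150 mol
Q = 0.03150 × 96485 = 3039 C
t = 3039 / 10.9 = 278.8 s = 4.65 min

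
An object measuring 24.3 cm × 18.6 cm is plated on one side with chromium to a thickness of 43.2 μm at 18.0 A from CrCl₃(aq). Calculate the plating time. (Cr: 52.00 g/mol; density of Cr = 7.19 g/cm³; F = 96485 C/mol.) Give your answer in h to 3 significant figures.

Plated area = 24.3 × 18.6 = 452.0 cm²
Volume = 452.0 × 43.2×10⁻⁴ cm = 1.953 cm³
m(Cr) = 1.953 × 7.19 = 14.04 g
n(Cr) = 14.04 / 52.00 = 0.2700 mol; n(e⁻) = 3 × 0.2700 = 0.8100 mol
Q = 0.8100 × 96485 = 78150 C
t = 78150 / 18.0 = 4342 s = 1.21 h

1.21 h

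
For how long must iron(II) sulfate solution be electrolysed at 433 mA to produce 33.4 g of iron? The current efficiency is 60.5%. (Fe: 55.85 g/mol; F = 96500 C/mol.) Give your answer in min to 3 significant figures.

n(Fe) = 33.4 / 55.85 = 0.5980 mol
Fe²⁺ + 2e⁻ → Fe, so n(e⁻) = 2 × 0.5980 = 1.196 mol
Q = 1.196 × 96500 / 0.605 = 1.908×10^5 C
t = Q / I = 1.908×10^5 / 0.433 = 4.406×10^5 s = 7340 min

7340 min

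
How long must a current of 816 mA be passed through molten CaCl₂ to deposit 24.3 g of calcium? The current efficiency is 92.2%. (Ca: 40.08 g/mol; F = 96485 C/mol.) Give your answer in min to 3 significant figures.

n(Ca) = 24.3 / 40.08 = 0.6063 mol
Ca²⁺ + 2e⁻ → Ca, so n(e⁻) = 2 × 0.6063 = 1.213 mol
Q = 1.213 × 96485 / 0.922 = 1.269×10^5 C
t = Q / I = 1.269×10^5 / 0.816 = 1.555×10^5 s = 2590 min

2590 min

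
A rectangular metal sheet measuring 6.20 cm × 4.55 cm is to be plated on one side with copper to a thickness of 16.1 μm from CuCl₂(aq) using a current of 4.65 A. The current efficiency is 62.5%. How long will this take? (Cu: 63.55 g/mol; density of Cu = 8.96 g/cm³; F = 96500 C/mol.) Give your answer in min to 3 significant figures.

Plated area = 6.20 × 4.55 = 28.21 cm²
Volume = 28.21 × 16.1×10⁻⁴ cm = 0.04542 cm³
m(Cu) = 0.04542 × 8.96 = 0.4070 g
n(Cu) = 0.4070 / 63.55 = 0.006404 mol; n(e⁻) = 2 × 0.006404 = 0.01281 mol
Q = 0.01281 × 96500 / 0.625 = 1978 C
t = 1978 / 4.65 = 425.4 s = 7.09 min

7.09 min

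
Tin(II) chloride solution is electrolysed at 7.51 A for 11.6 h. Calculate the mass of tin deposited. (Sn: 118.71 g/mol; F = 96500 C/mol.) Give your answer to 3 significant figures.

Charge passed = 7.51 × 41760 = 3.136×10^5 C
Moles of electrons = 3.136×10^5 / 96500 = 3.250 mol
Sn²⁺ + 2e⁻ → Sn, so n(Sn) = 3.250 / 2 = 1.625 mol
m = 1.625 × 118.71 = 193 g

193 g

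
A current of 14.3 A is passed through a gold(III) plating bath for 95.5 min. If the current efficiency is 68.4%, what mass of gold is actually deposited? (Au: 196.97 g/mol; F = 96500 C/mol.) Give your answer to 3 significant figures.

38.1 g

Q = 14.3 × 5730 = 81940 C
n(e⁻) = 81940 / 96500 = 0.8491 mol
Au³⁺ + 3e⁻ → Au, so theoretical m(Au) = 0.2830 × 196.97 = 55.74 g
Actual mass = 68.4% × 55.74 = 38.1 g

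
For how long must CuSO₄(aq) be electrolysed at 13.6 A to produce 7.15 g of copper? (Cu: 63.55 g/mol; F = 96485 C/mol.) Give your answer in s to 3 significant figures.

n(Cu) = 7.15 / 63.55 = 0.1125 mol
Cu²⁺ + 2e⁻ → Cu, so n(e⁻) = 2 × 0.1125 = 0.2250 mol
Q = 0.2250 × 96485 = 21710 C
t = Q / I = 21710 / 13.6 = 1596 s

1600 s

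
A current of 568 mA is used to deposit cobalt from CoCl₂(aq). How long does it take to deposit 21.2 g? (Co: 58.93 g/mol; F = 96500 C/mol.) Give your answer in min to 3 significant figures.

n(Co) = 21.2 / 58.93 = 0.3597 mol
Co²⁺ + 2e⁻ → Co, so n(e⁻) = 2 × 0.3597 = 0.7194 mol
Q = 0.7194 × 96500 = 69420 C
t = Q / I = 69420 / 0.568 = 1.222×10^5 s = 2040 min

2040 min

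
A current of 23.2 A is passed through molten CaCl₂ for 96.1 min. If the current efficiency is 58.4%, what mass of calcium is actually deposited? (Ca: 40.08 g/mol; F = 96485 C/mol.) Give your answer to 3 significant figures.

16.2 g

Q = 23.2 × 5766 = 1.338×10^5 C
n(e⁻) = 1.338×10^5 / 96485 = 1.387 mol
Ca²⁺ + 2e⁻ → Ca, so theoretical m(Ca) = 0.6935 × 40.08 = 27.80 g
Actual mass = 58.4% × 27.80 = 16.2 g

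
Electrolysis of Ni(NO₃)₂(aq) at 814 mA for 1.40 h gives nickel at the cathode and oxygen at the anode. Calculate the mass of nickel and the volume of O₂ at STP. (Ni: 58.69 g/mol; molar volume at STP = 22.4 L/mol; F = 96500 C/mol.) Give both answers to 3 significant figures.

Q = 0.814 × 5040 = 4103 C; n(e⁻) = 4103 / 96500 = 0.04252 mol
Cathode: Ni²⁺ + 2e⁻ → Ni → n(Ni) = 0.04252/2 = 0.02126 mol → 1.25 g
Anode: 2H₂O → O₂ + 4H⁺ + 4e⁻ → n(O₂) = 0.04252/4 = 0.01063 mol → 0.238 L

1.25 g Ni; 0.238 L O₂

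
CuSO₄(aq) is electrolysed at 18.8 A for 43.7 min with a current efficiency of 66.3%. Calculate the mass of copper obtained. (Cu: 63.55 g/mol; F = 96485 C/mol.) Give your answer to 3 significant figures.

10.8 g

Q = 18.8 × 2622 = 49290 C
n(e⁻) = 49290 / 96485 = 0.5109 mol
Cu²⁺ + 2e⁻ → Cu, so theoretical m(Cu) = 0.2555 × 63.55 = 16.24 g
Actual mass = 66.3% × 16.24 = 10.8 g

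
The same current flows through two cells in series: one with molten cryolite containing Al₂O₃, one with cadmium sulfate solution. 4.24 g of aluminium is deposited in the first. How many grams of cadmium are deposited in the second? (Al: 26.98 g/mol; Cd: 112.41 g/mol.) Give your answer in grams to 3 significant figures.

26.5 g

n(Al) = 4.24 / 26.98 = 0.1572 mol
Al³⁺ + 3e⁻ → Al, so n(e⁻) = 3 × 0.1572 = 0.4716 mol
In series, the same 0.4716 mol of electrons flows through the second cell.
Cd²⁺ + 2e⁻ → Cd, so n(Cd) = 0.4716 / 2 = 0.2358 mol
m(Cd) = 0.2358 × 112.41 = 26.5 g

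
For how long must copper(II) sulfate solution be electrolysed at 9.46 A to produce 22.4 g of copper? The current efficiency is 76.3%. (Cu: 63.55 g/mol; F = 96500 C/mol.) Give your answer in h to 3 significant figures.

2.62 h

n(Cu) = 22.4 / 63.55 = 0.3525 mol
Cu²⁺ + 2e⁻ → Cu, so n(e⁻) = 2 × 0.3525 = 0.7050 mol
Q = 0.7050 × 96500 / 0.763 = 89160 C
t = Q / I = 89160 / 9.46 = 9425 s = 2.62 h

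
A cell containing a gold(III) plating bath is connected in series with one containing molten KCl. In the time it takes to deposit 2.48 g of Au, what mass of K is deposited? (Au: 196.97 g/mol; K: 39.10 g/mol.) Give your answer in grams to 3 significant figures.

n(Au) = 2.48 / 196.97 = 0.01259 mol
Au³⁺ + 3e⁻ → Au, so n(e⁻) = 3 × 0.01259 = 0.03777 mol
Same current for the same time ⇒ same n(e⁻) = 0.03777 mol in both cells.
K⁺ + e⁻ → K, so n(K) = 0.03777 mol
m(K) = 0.03777 × 39.10 = 1.48 g

1.48 g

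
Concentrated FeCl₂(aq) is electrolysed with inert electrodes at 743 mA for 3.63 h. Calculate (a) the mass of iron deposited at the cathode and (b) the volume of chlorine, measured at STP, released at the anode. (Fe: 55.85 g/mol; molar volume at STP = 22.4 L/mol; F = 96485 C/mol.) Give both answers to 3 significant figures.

Q = 0.743 × 13068 = 9710 C; n(e⁻) = 9710 / 96485 = 0.1006 mol
Cathode: Fe²⁺ + 2e⁻ → Fe → n(Fe) = 0.1006/2 = 0.05030 mol → 2.81 g
Anode: 2Cl⁻ → Cl₂ + 2e⁻ → n(Cl₂) = 0.1006/2 = 0.05030 mol → 1.13 L

2.81 g Fe; 1.13 L Cl₂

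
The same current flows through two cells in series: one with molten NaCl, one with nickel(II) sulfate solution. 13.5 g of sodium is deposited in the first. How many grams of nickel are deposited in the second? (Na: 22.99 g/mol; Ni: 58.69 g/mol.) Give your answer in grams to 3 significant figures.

17.2 g

n(Na) = 13.5 / 22.99 = 0.5872 mol
Na⁺ + e⁻ → Na, so n(e⁻) = 0.5872 mol
Same current for the same time ⇒ same n(e⁻) = 0.5872 mol in both cells.
Ni²⁺ + 2e⁻ → Ni, so n(Ni) = 0.5872 / 2 = 0.2936 mol
m(Ni) = 0.2936 × 58.69 = 17.2 g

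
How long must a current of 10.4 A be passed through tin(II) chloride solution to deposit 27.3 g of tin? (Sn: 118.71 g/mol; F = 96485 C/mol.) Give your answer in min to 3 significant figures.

71.1 min

n(Sn) = 27.3 / 118.71 = 0.2300 mol
Sn²⁺ + 2e⁻ → Sn, so n(e⁻) = 2 × 0.2300 = 0.4600 mol
Q = 0.4600 × 96485 = 44380 C
t = Q / I = 44380 / 10.4 = 4267 s = 71.1 min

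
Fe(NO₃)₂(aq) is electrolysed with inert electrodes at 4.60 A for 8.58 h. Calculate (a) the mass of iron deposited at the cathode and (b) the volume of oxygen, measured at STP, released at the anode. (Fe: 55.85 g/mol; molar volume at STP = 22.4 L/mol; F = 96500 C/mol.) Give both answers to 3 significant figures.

41.1 g Fe; 8.25 L O₂

Q = 4.60 × 30888 = 1.421×10^5 C; n(e⁻) = 1.421×10^5 / 96500 = 1.473 mol
Cathode: Fe²⁺ + 2e⁻ → Fe → n(Fe) = 1.473/2 = 0.7365 mol → 41.1 g
Anode: 2H₂O → O₂ + 4H⁺ + 4e⁻ → n(O₂) = 1.473/4 = 0.3683 mol → 8.25 L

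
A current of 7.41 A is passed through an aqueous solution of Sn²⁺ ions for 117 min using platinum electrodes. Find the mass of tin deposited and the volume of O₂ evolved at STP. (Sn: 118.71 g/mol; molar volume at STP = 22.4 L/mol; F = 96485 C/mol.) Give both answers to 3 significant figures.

Q = 7.41 × 7020 = 52020 C; n(e⁻) = 52020 / 96485 = 0.5392 mol
Cathode: Sn²⁺ + 2e⁻ → Sn → n(Sn) = 0.5392/2 = 0.2696 mol → 32.0 g
Anode: 2H₂O → O₂ + 4H⁺ + 4e⁻ → n(O₂) = 0.5392/4 = 0.1348 mol → 3.02 L

32.0 g Sn; 3.02 L O₂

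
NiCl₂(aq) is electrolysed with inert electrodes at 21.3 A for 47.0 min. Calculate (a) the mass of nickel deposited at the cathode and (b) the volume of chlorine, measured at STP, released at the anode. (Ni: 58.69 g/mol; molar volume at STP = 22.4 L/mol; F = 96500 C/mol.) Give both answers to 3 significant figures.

18.3 g Ni; 6.97 L Cl₂

Q = 21.3 × 2820 = 60070 C; n(e⁻) = 60070 / 96500 = 0.6225 mol
Cathode: Ni²⁺ + 2e⁻ → Ni → n(Ni) = 0.6225/2 = 0.3113 mol → 18.3 g
Anode: 2Cl⁻ → Cl₂ + 2e⁻ → n(Cl₂) = 0.6225/2 = 0.3113 mol → 6.97 L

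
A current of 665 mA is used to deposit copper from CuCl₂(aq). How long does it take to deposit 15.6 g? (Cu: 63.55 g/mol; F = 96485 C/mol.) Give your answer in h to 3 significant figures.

n(Cu) = 15.6 / 63.55 = 0.2455 mol
Cu²⁺ + 2e⁻ → Cu, so n(e⁻) = 2 × 0.2455 = 0.4910 mol
Q = 0.4910 × 96485 = 47370 C
t = Q / I = 47370 / 0.665 = 71230 s = 19.8 h

19.8 h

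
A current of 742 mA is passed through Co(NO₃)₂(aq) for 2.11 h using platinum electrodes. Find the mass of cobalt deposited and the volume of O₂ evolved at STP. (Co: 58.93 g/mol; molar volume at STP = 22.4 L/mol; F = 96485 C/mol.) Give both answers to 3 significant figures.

1.72 g Co; 0.327 L O₂

Q = 0.742 × 7596 = 5636 C; n(e⁻) = 5636 / 96485 = 0.05841 mol
Cathode: Co²⁺ + 2e⁻ → Co → n(Co) = 0.05841/2 = 0.02921 mol → 1.72 g
Anode: 2H₂O → O₂ + 4H⁺ + 4e⁻ → n(O₂) = 0.05841/4 = 0.01460 mol → 0.327 L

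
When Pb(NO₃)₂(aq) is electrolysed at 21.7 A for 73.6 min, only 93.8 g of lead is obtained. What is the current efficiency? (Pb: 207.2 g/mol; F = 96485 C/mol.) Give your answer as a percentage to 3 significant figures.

Q = 21.7 × 4416 = 95830 C
n(e⁻) = 95830 / 96485 = 0.9932 mol
Pb²⁺ + 2e⁻ → Pb, so theoretical n(Pb) = 0.4966 mol → 102.9 g
Efficiency = 93.8 / 102.9 = 0.9116 = 91.2%

91.2%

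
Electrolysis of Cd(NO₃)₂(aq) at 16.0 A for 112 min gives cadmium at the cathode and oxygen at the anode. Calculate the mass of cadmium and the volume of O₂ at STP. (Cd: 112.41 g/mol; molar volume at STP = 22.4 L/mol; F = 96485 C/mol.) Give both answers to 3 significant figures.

62.6 g Cd; 6.24 L O₂

Q = 16.0 × 6720 = 1.075×10^5 C; n(e⁻) = 1.075×10^5 / 96485 = 1.114 mol
Cathode: Cd²⁺ + 2e⁻ → Cd → n(Cd) = 1.114/2 = 0.5570 mol → 62.6 g
Anode: 2H₂O → O₂ + 4H⁺ + 4e⁻ → n(O₂) = 1.114/4 = 0.2785 mol → 6.24 L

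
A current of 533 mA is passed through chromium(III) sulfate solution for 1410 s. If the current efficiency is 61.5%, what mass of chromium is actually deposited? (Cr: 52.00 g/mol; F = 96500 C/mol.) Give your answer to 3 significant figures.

Q = 0.533 × 1410 = 751.5 C
n(e⁻) = 751.5 / 96500 = 0.007788 mol
Cr³⁺ + 3e⁻ → Cr, so theoretical m(Cr) = 0.002596 × 52.00 = 0.1350 g
Actual mass = 61.5% × 0.1350 = 0.0830 g

0.0830 g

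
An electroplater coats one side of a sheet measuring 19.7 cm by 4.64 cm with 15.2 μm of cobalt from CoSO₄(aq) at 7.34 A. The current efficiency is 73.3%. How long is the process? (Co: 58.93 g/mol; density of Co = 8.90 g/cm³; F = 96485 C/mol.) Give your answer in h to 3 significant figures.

Plated area = 19.7 × 4.64 = 91.41 cm²
Volume = 91.41 × 15.2×10⁻⁴ cm = 0.1389 cm³
m(Co) = 0.1389 × 8.90 = 1.236 g
n(Co) = 1.236 / 58.93 = 0.02097 mol; n(e⁻) = 2 × 0.02097 = 0.04194 mol
Q = 0.04194 × 96485 / 0.733 = 5521 C
t = 5521 / 7.34 = 752.2 s = 0.209 h

0.209 h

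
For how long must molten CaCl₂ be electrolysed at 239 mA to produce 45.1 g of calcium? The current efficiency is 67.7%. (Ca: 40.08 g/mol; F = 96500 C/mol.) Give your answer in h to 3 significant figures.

373 h

n(Ca) = 45.1 / 40.08 = 1.125 mol
Ca²⁺ + 2e⁻ → Ca, so n(e⁻) = 2 × 1.125 = 2.250 mol
Q = 2.250 × 96500 / 0.677 = 3.207×10^5 C
t = Q / I = 3.207×10^5 / 0.239 = 1.342×10^6 s = 373 h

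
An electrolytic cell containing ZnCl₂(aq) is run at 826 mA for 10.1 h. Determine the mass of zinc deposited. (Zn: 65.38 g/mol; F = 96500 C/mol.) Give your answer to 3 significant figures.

Q = It = 0.826 × 36360 = 30030 C
n(e⁻) = 30030 / 96500 = 0.3112 mol
Zn²⁺ + 2e⁻ → Zn, so n(Zn) = 0.3112 / 2 = 0.1556 mol
m = 0.1556 × 65.38 = 10.2 g

10.2 g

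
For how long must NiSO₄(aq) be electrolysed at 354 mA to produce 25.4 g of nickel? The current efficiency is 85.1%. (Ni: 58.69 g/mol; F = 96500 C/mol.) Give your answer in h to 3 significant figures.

n(Ni) = 25.4 / 58.69 = 0.4328 mol
Ni²⁺ + 2e⁻ → Ni, so n(e⁻) = 2 × 0.4328 = 0.8656 mol
Q = 0.8656 × 96500 / 0.851 = 98160 C
t = Q / I = 98160 / 0.354 = 2.773×10^5 s = 77.0 h

77.0 h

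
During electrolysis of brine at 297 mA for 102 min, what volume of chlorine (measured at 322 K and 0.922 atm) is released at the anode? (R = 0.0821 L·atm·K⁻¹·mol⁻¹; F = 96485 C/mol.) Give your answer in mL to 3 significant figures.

Charge passed = 0.297 × 6120 = 1818 C
Moles of electrons = 1818 / 96485 = 0.01884 mol
2Cl⁻ → Cl₂ + 2e⁻, so n(Cl₂) = 0.01884 / 2 = 0.009420 mol
V = nRT/P = 0.009420 × 0.0821 × 322 / 0.922 = 0.2701 L
= 270 mL

270 mL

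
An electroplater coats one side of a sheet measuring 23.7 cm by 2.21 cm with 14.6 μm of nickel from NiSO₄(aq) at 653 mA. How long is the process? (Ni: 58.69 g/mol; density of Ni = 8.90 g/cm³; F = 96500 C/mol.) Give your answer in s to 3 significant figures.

3430 s

Plated area = 23.7 × 2.21 = 52.38 cm²
Volume = 52.38 × 14.6×10⁻⁴ cm = 0.07647 cm³
m(Ni) = 0.07647 × 8.90 = 0.6806 g
n(Ni) = 0.6806 / 58.69 = 0.01160 mol; n(e⁻) = 2 × 0.01160 = 0.02320 mol
Q = 0.02320 × 96500 = 2239 C
t = 2239 / 0.653 = 3429 s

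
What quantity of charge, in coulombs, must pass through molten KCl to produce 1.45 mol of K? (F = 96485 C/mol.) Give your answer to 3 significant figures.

1.40×10^5 C

K⁺ + e⁻ → K, so n(e⁻) = 1 × 1.45 = 1.450 mol
Q = 1.450 × 96485 = 1.399×10^5 C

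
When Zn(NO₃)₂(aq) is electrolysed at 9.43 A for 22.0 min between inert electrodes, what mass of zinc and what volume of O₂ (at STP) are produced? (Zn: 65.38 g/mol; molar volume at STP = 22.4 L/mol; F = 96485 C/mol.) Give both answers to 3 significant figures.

4.22 g Zn; 0.722 L O₂

Q = 9.43 × 1320 = 12450 C; n(e⁻) = 12450 / 96485 = 0.1290 mol
Cathode: Zn²⁺ + 2e⁻ → Zn → n(Zn) = 0.1290/2 = 0.06450 mol → 4.22 g
Anode: 2H₂O → O₂ + 4H⁺ + 4e⁻ → n(O₂) = 0.1290/4 = 0.03225 mol → 0.722 L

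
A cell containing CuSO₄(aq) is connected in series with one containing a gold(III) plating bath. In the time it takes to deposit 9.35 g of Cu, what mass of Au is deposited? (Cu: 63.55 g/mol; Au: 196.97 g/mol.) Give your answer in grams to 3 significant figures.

19.3 g

n(Cu) = 9.35 / 63.55 = 0.1471 mol
Cu²⁺ + 2e⁻ → Cu, so n(e⁻) = 2 × 0.1471 = 0.2942 mol
Same current for the same time ⇒ same n(e⁻) = 0.2942 mol in both cells.
Au³⁺ + 3e⁻ → Au, so n(Au) = 0.2942 / 3 = 0.09807 mol
m(Au) = 0.09807 × 196.97 = 19.3 g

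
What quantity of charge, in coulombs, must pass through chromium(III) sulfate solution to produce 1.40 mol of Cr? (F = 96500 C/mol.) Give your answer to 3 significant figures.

4.05×10^5 C

Cr³⁺ + 3e⁻ → Cr, so n(e⁻) = 3 × 1.40 = 4.200 mol
Q = 4.200 × 96500 = 4.053×10^5 C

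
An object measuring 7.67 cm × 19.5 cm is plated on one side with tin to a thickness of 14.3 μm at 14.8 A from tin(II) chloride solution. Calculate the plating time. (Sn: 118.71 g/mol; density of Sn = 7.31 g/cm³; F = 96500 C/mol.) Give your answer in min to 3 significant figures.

2.86 min

Plated area = 7.67 × 19.5 = 149.6 cm²
Volume = 149.6 × 14.3×10⁻⁴ cm = 0.2139 cm³
m(Sn) = 0.2139 × 7.31 = 1.564 g
n(Sn) = 1.564 / 118.71 = 0.01317 mol; n(e⁻) = 2 × 0.01317 = 0.02634 mol
Q = 0.02634 × 96500 = 2542 C
t = 2542 / 14.8 = 171.8 s = 2.86 min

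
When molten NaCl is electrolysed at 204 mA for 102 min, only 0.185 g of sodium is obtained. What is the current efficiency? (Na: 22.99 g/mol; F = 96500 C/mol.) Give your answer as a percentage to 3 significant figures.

62.2%

Q = 0.204 × 6120 = 1248 C
n(e⁻) = 1248 / 96500 = 0.01293 mol
Na⁺ + e⁻ → Na, so theoretical n(Na) = 0.01293 mol → 0.2973 g
Efficiency = 0.185 / 0.2973 = 0.6223 = 62.2%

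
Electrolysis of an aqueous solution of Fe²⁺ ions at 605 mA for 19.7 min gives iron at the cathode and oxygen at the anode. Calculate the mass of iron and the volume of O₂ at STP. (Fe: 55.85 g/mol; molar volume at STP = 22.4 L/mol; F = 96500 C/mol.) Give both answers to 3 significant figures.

Q = 0.605 × 1182 = 715.1 C; n(e⁻) = 715.1 / 96500 = 0.007410 mol
Cathode: Fe²⁺ + 2e⁻ → Fe → n(Fe) = 0.007410/2 = 0.003705 mol → 0.207 g
Anode: 2H₂O → O₂ + 4H⁺ + 4e⁻ → n(O₂) = 0.007410/4 = 0.001853 mol → 0.0415 L

0.207 g Fe; 0.0415 L O₂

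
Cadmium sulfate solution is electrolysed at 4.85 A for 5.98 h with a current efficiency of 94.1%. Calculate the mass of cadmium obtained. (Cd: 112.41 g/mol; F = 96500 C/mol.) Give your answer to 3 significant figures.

Q = 4.85 × 21528 = 1.044×10^5 C
n(e⁻) = 1.044×10^5 / 96500 = 1.082 mol
Cd²⁺ + 2e⁻ → Cd, so theoretical m(Cd) = 0.5410 × 112.41 = 60.81 g
Actual mass = 94.1% × 60.81 = 57.2 g

57.2 g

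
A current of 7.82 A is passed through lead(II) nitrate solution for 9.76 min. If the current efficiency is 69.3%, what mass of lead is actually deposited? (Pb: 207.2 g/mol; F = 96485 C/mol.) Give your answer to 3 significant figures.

3.41 g

Q = 7.82 × 585.6 = 4579 C
n(e⁻) = 4579 / 96485 = 0.04746 mol
Pb²⁺ + 2e⁻ → Pb, so theoretical m(Pb) = 0.02373 × 207.2 = 4.917 g
Actual mass = 69.3% × 4.917 = 3.41 g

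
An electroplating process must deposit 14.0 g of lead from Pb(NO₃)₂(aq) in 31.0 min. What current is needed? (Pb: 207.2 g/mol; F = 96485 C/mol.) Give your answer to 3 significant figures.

7.01 A

n(Pb) = 14.0 / 207.2 = 0.06757 mol
Pb²⁺ + 2e⁻ → Pb, so n(e⁻) = 2 × 0.06757 = 0.1351 mol
Q = 0.1351 × 96485 = 13040 C
I = Q / t = 13040 / 1860 s = 7.01 A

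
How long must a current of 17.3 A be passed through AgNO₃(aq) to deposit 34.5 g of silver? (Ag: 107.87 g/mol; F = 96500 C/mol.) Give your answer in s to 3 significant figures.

1780 s

n(Ag) = 34.5 / 107.87 = 0.3198 mol
Ag⁺ + e⁻ → Ag, so n(e⁻) = 0.3198 mol
Q = 0.3198 × 96500 = 30860 C
t = Q / I = 30860 / 17.3 = 1784 s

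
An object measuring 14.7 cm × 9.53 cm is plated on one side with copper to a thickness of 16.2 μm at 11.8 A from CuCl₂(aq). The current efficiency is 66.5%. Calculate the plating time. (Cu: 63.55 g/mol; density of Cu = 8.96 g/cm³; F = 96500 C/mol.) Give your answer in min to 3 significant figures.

13.1 min

Plated area = 14.7 × 9.53 = 140.1 cm²
Volume = 140.1 × 16.2×10⁻⁴ cm = 0.2270 cm³
m(Cu) = 0.2270 × 8.96 = 2.034 g
n(Cu) = 2.034 / 63.55 = 0.03201 mol; n(e⁻) = 2 × 0.03201 = 0.06402 mol
Q = 0.06402 × 96500 / 0.665 = 9290 C
t = 9290 / 11.8 = 787.3 s = 13.1 min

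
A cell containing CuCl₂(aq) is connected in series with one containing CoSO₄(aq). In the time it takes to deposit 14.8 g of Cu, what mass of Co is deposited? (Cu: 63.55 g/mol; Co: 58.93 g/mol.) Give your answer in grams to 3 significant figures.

n(Cu) = 14.8 / 63.55 = 0.2329 mol
Cu²⁺ + 2e⁻ → Cu, so n(e⁻) = 2 × 0.2329 = 0.4658 mol
In series, the same 0.4658 mol of electrons flows through the second cell.
Co²⁺ + 2e⁻ → Co, so n(Co) = 0.4658 / 2 = 0.2329 mol
m(Co) = 0.2329 × 58.93 = 13.7 g

13.7 g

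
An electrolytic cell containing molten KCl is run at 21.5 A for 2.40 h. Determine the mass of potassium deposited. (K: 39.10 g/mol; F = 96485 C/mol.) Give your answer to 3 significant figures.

75.3 g

Charge passed = 21.5 × 8640 = 1.858×10^5 C
n(e⁻) = Q/F = 1.858×10^5/96485 = 1.926 mol
K⁺ + e⁻ → K, so n(K) = 1.926 mol
m = 1.926 × 39.10 = 75.3 g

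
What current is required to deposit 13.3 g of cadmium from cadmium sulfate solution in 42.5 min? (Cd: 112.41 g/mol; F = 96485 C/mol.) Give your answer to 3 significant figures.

n(Cd) = 13.3 / 112.41 = 0.1183 mol
Cd²⁺ + 2e⁻ → Cd, so n(e⁻) = 2 × 0.1183 = 0.2366 mol
Q = 0.2366 × 96485 = 22830 C
I = Q / t = 22830 / 2550 s = 8.95 A

8.95 A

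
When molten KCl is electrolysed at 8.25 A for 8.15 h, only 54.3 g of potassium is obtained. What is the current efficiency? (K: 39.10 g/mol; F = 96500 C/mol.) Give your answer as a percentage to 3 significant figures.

Q = 8.25 × 29340 = 2.421×10^5 C
n(e⁻) = 2.421×10^5 / 96500 = 2.509 mol
K⁺ + e⁻ → K, so theoretical n(K) = 2.509 mol → 98.10 g
Efficiency = 54.3 / 98.10 = 0.5535 = 55.4%

55.4%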